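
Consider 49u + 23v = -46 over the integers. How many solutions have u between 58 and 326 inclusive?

12

gcd(49, 23):
  49 = 2·23 + 3
  23 = 7·3 + 2
  3 = 1·2 + 1
  2 = 2·1
so gcd(49, 23) = 1.
Back-substitute for Bézout coefficients:
  1 = 3 - 1·2
  ... = 49·(8) + 23·(-17)
Scale by -46: particular solution (-368, 782); reduce u mod 23: (0, -2).
General solution: u = 0 + 23t, v = -2 - 49t for integer t.
58 ≤ 0 + 23t ≤ 326 gives t ∈ [3, 14], which is 12 values.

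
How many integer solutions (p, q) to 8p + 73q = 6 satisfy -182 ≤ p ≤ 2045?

gcd(73, 8):
  73 = 9×8 + 1
  8 = 8×1
so gcd(73, 8) = 1.
Back-substitute for Bézout coefficients:
  1 = 73 - 9×8
  ... = 8×(-9) + 73×(1)
Scale by 6: particular solution (-54, 6); reduce p mod 73: (19, -2).
General solution: p = 19 + 73t, q = -2 - 8t for integer t.
-182 ≤ 19 + 73t ≤ 2045 gives t ∈ [-2, 27], which is 30 values.

30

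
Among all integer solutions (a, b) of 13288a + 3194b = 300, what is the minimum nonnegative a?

1111

gcd(13288, 3194) = 2  (13288 = 4*3194 + 512, 3194 = 6*512 + 122, 512 = 4*122 + 24, 122 = 5*24 + 2, 24 = 12*2).
2 divides 300, so solutions exist.
Back-substituting, 13288*(-131) + 3194*(545) = 2.
Scale by 300/2 = 150: (a₀, b₀) = (-19650, 81750).
General solution: a = -19650 + 1597t, b = 81750 - 6644t for integer t.
a ≥ 0: smallest is -19650 mod 1597 = 1111 (at t = 13), with b = -4622.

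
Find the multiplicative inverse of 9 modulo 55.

gcd(55, 9):
  55 = 6*9 + 1
  9 = 9*1
so gcd(55, 9) = 1.
Back-substitute for Bézout coefficients:
  1 = 55 - 6*9
  ... = 9*(-6) + 55*(1)
So 9*-6 ≡ 1 (mod 55), and -6 mod 55 = 49.

49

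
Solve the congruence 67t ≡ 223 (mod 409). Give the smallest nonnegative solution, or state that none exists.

gcd(409, 67) = 1  (409 = 6*67 + 7, 67 = 9*7 + 4, 7 = 1*4 + 3, 4 = 1*3 + 1, 3 = 3*1).
1 divides 223, so solutions exist.
Back-substituting, 67*(116) + 409*(-19) = 1.
So 67*(116) ≡ 1 (mod 409); multiply by 223: t ≡ 25868 (mod 409).
Smallest nonnegative: t = 25868 mod 409 = 101.

101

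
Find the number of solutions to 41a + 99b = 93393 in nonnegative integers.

23

gcd(99, 41) = 1.
By Bézout, 41*(29) + 99*(-12) = 1.
One solution: (54, 921).
General: a = 54 + 99t, b = 921 - 41t.
a ≥ 0 ⇒ t ≥ 0; b ≥ 0 ⇒ t ≤ 22. So t ∈ [0, 22]: 23 solutions.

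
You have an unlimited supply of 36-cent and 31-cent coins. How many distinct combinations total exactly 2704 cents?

Need nonnegative integers with 36j + 31k = 2704.
gcd(36, 31) = 1, and 36·(-6) + 31·(7) = 1.
So (j₀, k₀) = (-16224, 18928); general j = -16224 + 31t, k = 18928 - 36t.
j ≥ 0 ⇒ t ≥ 524; k ≥ 0 ⇒ t ≤ 525. That's 2 values of t.

2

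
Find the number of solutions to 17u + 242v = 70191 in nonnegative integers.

gcd(242, 17) = 1.
By Bézout, 17*(57) + 242*(-4) = 1.
One solution: (143, 280).
General: u = 143 + 242t, v = 280 - 17t.
u ≥ 0 ⇒ t ≥ 0; v ≥ 0 ⇒ t ≤ 16. So t ∈ [0, 16]: 17 solutions.

17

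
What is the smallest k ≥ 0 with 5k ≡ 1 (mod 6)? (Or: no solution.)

gcd(6, 5) = 1  (6 = 1×5 + 1, 5 = 5×1).
1 divides 1, so solutions exist.
Back-substituting, 5×(-1) + 6×(1) = 1.
So 5×(-1) ≡ 1 (mod 6); multiply by 1: k ≡ -1 (mod 6).
Smallest nonnegative: k = -1 mod 6 = 5.

5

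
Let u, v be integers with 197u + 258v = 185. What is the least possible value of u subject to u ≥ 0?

gcd(258, 197) = 1.
1 divides 185, so solutions exist.
By Bézout, 197·(-55) + 258·(42) = 1.
Scale by 185/1 = 185: (u₀, v₀) = (-10175, 7770).
General solution: u = -10175 + 258t, v = 7770 - 197t for integer t.
u ≥ 0: smallest is -10175 mod 258 = 145 (at t = 40), with v = -110.

145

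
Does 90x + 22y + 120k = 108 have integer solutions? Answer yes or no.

yes

gcd(90, 22):
  90 = 4·22 + 2
  22 = 11·2
so gcd(90, 22) = 2.
gcd(2, 120) = 2.
2 divides 108, so integer solutions exist.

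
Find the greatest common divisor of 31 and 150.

1

gcd(150, 31):
  150 = 4*31 + 26
  31 = 1*26 + 5
  26 = 5*5 + 1
  5 = 5*1
so gcd(150, 31) = 1.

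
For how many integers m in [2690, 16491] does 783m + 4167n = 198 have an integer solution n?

30

gcd(4167, 783) = 9  (4167 = 5×783 + 252, 783 = 3×252 + 27, 252 = 9×27 + 9, 27 = 3×9).
Back-substituting, 783×(-149) + 4167×(28) = 9.
Scale by 22: particular solution (-3278, 616); reduce m mod 463: (426, -80).
General solution: m = 426 + 463t, n = -80 - 87t for integer t.
2690 ≤ 426 + 463t ≤ 16491 gives t ∈ [5, 34], which is 30 values.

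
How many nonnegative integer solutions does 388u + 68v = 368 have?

gcd(388, 68) = 4.
By Bézout, 388×(-7) + 68×(40) = 4.
One solution: (2, -6).
General: u = 2 + 17t, v = -6 - 97t.
u ≥ 0 ⇒ t ≥ 0; v ≥ 0 ⇒ t ≤ -1. So t ∈ [0, -1]: 0 solutions.

0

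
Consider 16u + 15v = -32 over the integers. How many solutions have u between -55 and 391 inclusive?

30

gcd(16, 15) = 1  (16 = 1×15 + 1, 15 = 15×1).
Back-substituting, 16×(1) + 15×(-1) = 1.
Scale by -32: particular solution (-32, 32); reduce u mod 15: (13, -16).
General solution: u = 13 + 15t, v = -16 - 16t for integer t.
-55 ≤ 13 + 15t ≤ 391 gives t ∈ [-4, 25], which is 30 values.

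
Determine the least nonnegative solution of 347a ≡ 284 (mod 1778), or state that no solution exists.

918

gcd(1778, 347):
  1778 = 5·347 + 43
  347 = 8·43 + 3
  43 = 14·3 + 1
  3 = 3·1
so gcd(1778, 347) = 1.
1 divides 284, so solutions exist.
Back-substitute for Bézout coefficients:
  1 = 43 - 14·3
  ... = 347·(-579) + 1778·(113)
So 347·(-579) ≡ 1 (mod 1778); multiply by 284: a ≡ -164436 (mod 1778).
Smallest nonnegative: a = -164436 mod 1778 = 918.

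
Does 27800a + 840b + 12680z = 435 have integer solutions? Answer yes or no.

no

gcd(27800, 840):
  27800 = 33·840 + 80
  840 = 10·80 + 40
  80 = 2·40
so gcd(27800, 840) = 40.
gcd(40, 12680) = 40.
40 does not divide 435 (remainder 35), so no integer solutions.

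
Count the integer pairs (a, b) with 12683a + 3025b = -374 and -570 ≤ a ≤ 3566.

15

gcd(12683, 3025) = 11  (12683 = 4×3025 + 583, 3025 = 5×583 + 110, 583 = 5×110 + 33, 110 = 3×33 + 11, 33 = 3×11).
Back-substituting, 12683×(-83) + 3025×(348) = 11.
Scale by -34: particular solution (2822, -11832); reduce a mod 275: (72, -302).
General solution: a = 72 + 275t, b = -302 - 1153t for integer t.
-570 ≤ 72 + 275t ≤ 3566 gives t ∈ [-2, 12], which is 15 values.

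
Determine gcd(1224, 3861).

gcd(3861, 1224):
  3861 = 3*1224 + 189
  1224 = 6*189 + 90
  189 = 2*90 + 9
  90 = 10*9
so gcd(3861, 1224) = 9.

9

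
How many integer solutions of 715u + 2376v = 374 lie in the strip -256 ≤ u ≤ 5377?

26

gcd(2376, 715) = 11  (2376 = 3*715 + 231, 715 = 3*231 + 22, 231 = 10*22 + 11, 22 = 2*11).
Back-substituting, 715*(-103) + 2376*(31) = 11.
Scale by 34: particular solution (-3502, 1054); reduce u mod 216: (170, -51).
General solution: u = 170 + 216t, v = -51 - 65t for integer t.
-256 ≤ 170 + 216t ≤ 5377 gives t ∈ [-1, 24], which is 26 values.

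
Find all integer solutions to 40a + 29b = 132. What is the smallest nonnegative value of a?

12

gcd(40, 29) = 1  (40 = 1×29 + 11, 29 = 2×11 + 7, 11 = 1×7 + 4, 7 = 1×4 + 3, 4 = 1×3 + 1, 3 = 3×1).
1 divides 132, so solutions exist.
Back-substituting, 40×(8) + 29×(-11) = 1.
Scale by 132/1 = 132: (a₀, b₀) = (1056, -1452).
General solution: a = 1056 + 29t, b = -1452 - 40t for integer t.
a ≥ 0: smallest is 1056 mod 29 = 12 (at t = -36), with b = -12.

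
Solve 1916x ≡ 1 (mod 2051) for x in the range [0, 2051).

gcd(2051, 1916) = 1  (2051 = 1·1916 + 135, 1916 = 14·135 + 26, 135 = 5·26 + 5, 26 = 5·5 + 1, 5 = 5·1).
Back-substituting, 1916·(395) + 2051·(-369) = 1.
So 1916·395 ≡ 1 (mod 2051), and 395 mod 2051 = 395.

395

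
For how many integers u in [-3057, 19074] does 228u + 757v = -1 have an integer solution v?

gcd(757, 228) = 1.
By Bézout, 228×(-83) + 757×(25) = 1.
Particular solution: (83, -25).
General solution: u = 83 + 757t, v = -25 - 228t for integer t.
-3057 ≤ 83 + 757t ≤ 19074 gives t ∈ [-4, 25], which is 30 values.

30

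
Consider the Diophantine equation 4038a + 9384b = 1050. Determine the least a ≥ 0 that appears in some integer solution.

723

gcd(9384, 4038):
  9384 = 2·4038 + 1308
  4038 = 3·1308 + 114
  1308 = 11·114 + 54
  114 = 2·54 + 6
  54 = 9·6
so gcd(9384, 4038) = 6.
6 divides 1050, so solutions exist.
Back-substitute for Bézout coefficients:
  6 = 114 - 2·54
  ... = 4038·(165) + 9384·(-71)
Scale by 1050/6 = 175: (a₀, b₀) = (28875, -12425).
General solution: a = 28875 + 1564t, b = -12425 - 673t for integer t.
a ≥ 0: smallest is 28875 mod 1564 = 723 (at t = -18), with b = -311.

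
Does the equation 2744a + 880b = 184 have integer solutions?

gcd(2744, 880) = 8  (2744 = 3*880 + 104, 880 = 8*104 + 48, 104 = 2*48 + 8, 48 = 6*8).
8 divides 184, so integer solutions exist.

yes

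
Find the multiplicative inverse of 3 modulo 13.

9

gcd(13, 3) = 1.
By Bézout, 3·(-4) + 13·(1) = 1.
So 3·-4 ≡ 1 (mod 13), and -4 mod 13 = 9.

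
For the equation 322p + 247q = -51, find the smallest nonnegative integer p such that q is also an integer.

gcd(322, 247) = 1  (322 = 1·247 + 75, 247 = 3·75 + 22, 75 = 3·22 + 9, 22 = 2·9 + 4, 9 = 2·4 + 1, 4 = 4·1).
1 divides -51, so solutions exist.
Back-substituting, 322·(56) + 247·(-73) = 1.
Scale by -51/1 = -51: (p₀, q₀) = (-2856, 3723).
General solution: p = -2856 + 247t, q = 3723 - 322t for integer t.
p ≥ 0: smallest is -2856 mod 247 = 108 (at t = 12), with q = -141.

108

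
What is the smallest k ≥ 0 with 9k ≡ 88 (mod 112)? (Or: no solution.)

gcd(112, 9):
  112 = 12*9 + 4
  9 = 2*4 + 1
  4 = 4*1
so gcd(112, 9) = 1.
1 divides 88, so solutions exist.
Back-substitute for Bézout coefficients:
  1 = 9 - 2*4
  ... = 9*(25) + 112*(-2)
So 9*(25) ≡ 1 (mod 112); multiply by 88: k ≡ 2200 (mod 112).
Smallest nonnegative: k = 2200 mod 112 = 72.

72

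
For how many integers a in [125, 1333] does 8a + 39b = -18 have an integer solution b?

gcd(39, 8) = 1  (39 = 4·8 + 7, 8 = 1·7 + 1, 7 = 7·1).
Back-substituting, 8·(5) + 39·(-1) = 1.
Scale by -18: particular solution (-90, 18); reduce a mod 39: (27, -6).
General solution: a = 27 + 39t, b = -6 - 8t for integer t.
125 ≤ 27 + 39t ≤ 1333 gives t ∈ [3, 33], which is 31 values.

31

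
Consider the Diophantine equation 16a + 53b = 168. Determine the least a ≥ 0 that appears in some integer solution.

37

gcd(53, 16) = 1  (53 = 3×16 + 5, 16 = 3×5 + 1, 5 = 5×1).
1 divides 168, so solutions exist.
Back-substituting, 16×(10) + 53×(-3) = 1.
Scale by 168/1 = 168: (a₀, b₀) = (1680, -504).
General solution: a = 1680 + 53t, b = -504 - 16t for integer t.
a ≥ 0: smallest is 1680 mod 53 = 37 (at t = -31), with b = -8.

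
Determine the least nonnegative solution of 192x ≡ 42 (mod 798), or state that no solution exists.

gcd(798, 192) = 6  (798 = 4*192 + 30, 192 = 6*30 + 12, 30 = 2*12 + 6, 12 = 2*6).
6 divides 42, so solutions exist.
Back-substituting, 192*(-54) + 798*(13) = 6.
So 192*(-54) ≡ 6 (mod 798); multiply by 7: x ≡ -378 (mod 133).
Smallest nonnegative: x = -378 mod 133 = 21.

21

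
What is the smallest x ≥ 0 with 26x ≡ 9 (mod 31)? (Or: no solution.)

gcd(31, 26):
  31 = 1×26 + 5
  26 = 5×5 + 1
  5 = 5×1
so gcd(31, 26) = 1.
1 divides 9, so solutions exist.
Back-substitute for Bézout coefficients:
  1 = 26 - 5×5
  ... = 26×(6) + 31×(-5)
So 26×(6) ≡ 1 (mod 31); multiply by 9: x ≡ 54 (mod 31).
Smallest nonnegative: x = 54 mod 31 = 23.

23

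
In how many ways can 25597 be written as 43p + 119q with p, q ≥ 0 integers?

5

gcd(119, 43) = 1  (119 = 2*43 + 33, 43 = 1*33 + 10, 33 = 3*10 + 3, 10 = 3*3 + 1, 3 = 3*1).
Back-substituting, 43*(36) + 119*(-13) = 1.
Scale by 25597: one solution is (921492, -332761). Reduce p mod 119: (75, 188).
General: p = 75 + 119t, q = 188 - 43t.
p ≥ 0 ⇒ t ≥ 0; q ≥ 0 ⇒ t ≤ 4. So t ∈ [0, 4]: 5 solutions.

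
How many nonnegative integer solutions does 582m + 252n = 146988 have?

6

gcd(582, 252) = 6.
By Bézout, 582×(13) + 252×(-30) = 6.
One solution: (30, 514).
General: m = 30 + 42t, n = 514 - 97t.
m ≥ 0 ⇒ t ≥ 0; n ≥ 0 ⇒ t ≤ 5. So t ∈ [0, 5]: 6 solutions.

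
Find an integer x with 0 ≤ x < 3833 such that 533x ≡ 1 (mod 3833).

2668

gcd(3833, 533) = 1.
By Bézout, 533·(-1165) + 3833·(162) = 1.
So 533·-1165 ≡ 1 (mod 3833), and -1165 mod 3833 = 2668.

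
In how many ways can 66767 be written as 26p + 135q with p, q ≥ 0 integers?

gcd(135, 26) = 1.
By Bézout, 26*(26) + 135*(-5) = 1.
One solution: (112, 473).
General: p = 112 + 135t, q = 473 - 26t.
p ≥ 0 ⇒ t ≥ 0; q ≥ 0 ⇒ t ≤ 18. So t ∈ [0, 18]: 19 solutions.

19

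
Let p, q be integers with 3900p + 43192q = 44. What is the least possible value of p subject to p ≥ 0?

9613

gcd(43192, 3900):
  43192 = 11·3900 + 292
  3900 = 13·292 + 104
  292 = 2·104 + 84
  104 = 1·84 + 20
  84 = 4·20 + 4
  20 = 5·4
so gcd(43192, 3900) = 4.
4 divides 44, so solutions exist.
Back-substitute for Bézout coefficients:
  4 = 84 - 4·20
  ... = 3900·(-2071) + 43192·(187)
Scale by 44/4 = 11: (p₀, q₀) = (-22781, 2057).
General solution: p = -22781 + 10798t, q = 2057 - 975t for integer t.
p ≥ 0: smallest is -22781 mod 10798 = 9613 (at t = 3), with q = -868.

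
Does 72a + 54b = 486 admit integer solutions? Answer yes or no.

gcd(72, 54) = 18  (72 = 1*54 + 18, 54 = 3*18).
18 divides 486, so integer solutions exist.

yes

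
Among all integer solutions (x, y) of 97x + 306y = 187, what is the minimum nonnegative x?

289

gcd(306, 97) = 1  (306 = 3·97 + 15, 97 = 6·15 + 7, 15 = 2·7 + 1, 7 = 7·1).
1 divides 187, so solutions exist.
Back-substituting, 97·(-41) + 306·(13) = 1.
Scale by 187/1 = 187: (x₀, y₀) = (-7667, 2431).
General solution: x = -7667 + 306t, y = 2431 - 97t for integer t.
x ≥ 0: smallest is -7667 mod 306 = 289 (at t = 26), with y = -91.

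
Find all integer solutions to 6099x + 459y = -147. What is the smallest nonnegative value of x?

gcd(6099, 459) = 3  (6099 = 13*459 + 132, 459 = 3*132 + 63, 132 = 2*63 + 6, 63 = 10*6 + 3, 6 = 2*3).
3 divides -147, so solutions exist.
Back-substituting, 6099*(-73) + 459*(970) = 3.
Scale by -147/3 = -49: (x₀, y₀) = (3577, -47530).
General solution: x = 3577 + 153t, y = -47530 - 2033t for integer t.
x ≥ 0: smallest is 3577 mod 153 = 58 (at t = -23), with y = -771.

58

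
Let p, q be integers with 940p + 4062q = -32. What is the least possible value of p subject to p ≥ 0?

gcd(4062, 940) = 2  (4062 = 4×940 + 302, 940 = 3×302 + 34, 302 = 8×34 + 30, 34 = 1×30 + 4, 30 = 7×4 + 2, 4 = 2×2).
2 divides -32, so solutions exist.
Back-substituting, 940×(-955) + 4062×(221) = 2.
Scale by -32/2 = -16: (p₀, q₀) = (15280, -3536).
General solution: p = 15280 + 2031t, q = -3536 - 470t for integer t.
p ≥ 0: smallest is 15280 mod 2031 = 1063 (at t = -7), with q = -246.

1063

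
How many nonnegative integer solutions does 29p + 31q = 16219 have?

18

gcd(31, 29):
  31 = 1×29 + 2
  29 = 14×2 + 1
  2 = 2×1
so gcd(31, 29) = 1.
Back-substitute for Bézout coefficients:
  1 = 29 - 14×2
  ... = 29×(15) + 31×(-14)
Scale by 16219: one solution is (243285, -227066). Reduce p mod 31: (28, 497).
General: p = 28 + 31t, q = 497 - 29t.
p ≥ 0 ⇒ t ≥ 0; q ≥ 0 ⇒ t ≤ 17. So t ∈ [0, 17]: 18 solutions.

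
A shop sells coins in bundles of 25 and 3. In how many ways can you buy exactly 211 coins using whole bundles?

Need nonnegative integers with 25j + 3k = 211.
gcd(25, 3) = 1, and 25·(1) + 3·(-8) = 1.
So (j₀, k₀) = (211, -1688); general j = 211 + 3t, k = -1688 - 25t.
j ≥ 0 ⇒ t ≥ -70; k ≥ 0 ⇒ t ≤ -68. That's 3 values of t.

3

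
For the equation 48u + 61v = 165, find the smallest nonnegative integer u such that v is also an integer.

53

gcd(61, 48) = 1.
1 divides 165, so solutions exist.
By Bézout, 48*(14) + 61*(-11) = 1.
Scale by 165/1 = 165: (u₀, v₀) = (2310, -1815).
General solution: u = 2310 + 61t, v = -1815 - 48t for integer t.
u ≥ 0: smallest is 2310 mod 61 = 53 (at t = -37), with v = -39.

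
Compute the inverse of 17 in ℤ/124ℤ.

73

gcd(124, 17) = 1  (124 = 7*17 + 5, 17 = 3*5 + 2, 5 = 2*2 + 1, 2 = 2*1).
Back-substituting, 17*(-51) + 124*(7) = 1.
So 17*-51 ≡ 1 (mod 124), and -51 mod 124 = 73.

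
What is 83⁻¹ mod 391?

gcd(391, 83) = 1  (391 = 4*83 + 59, 83 = 1*59 + 24, 59 = 2*24 + 11, 24 = 2*11 + 2, 11 = 5*2 + 1, 2 = 2*1).
Back-substituting, 83*(-179) + 391*(38) = 1.
So 83*-179 ≡ 1 (mod 391), and -179 mod 391 = 212.

212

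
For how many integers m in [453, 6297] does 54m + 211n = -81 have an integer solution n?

28

gcd(211, 54) = 1  (211 = 3×54 + 49, 54 = 1×49 + 5, 49 = 9×5 + 4, 5 = 1×4 + 1, 4 = 4×1).
Back-substituting, 54×(43) + 211×(-11) = 1.
Scale by -81: particular solution (-3483, 891); reduce m mod 211: (104, -27).
General solution: m = 104 + 211t, n = -27 - 54t for integer t.
453 ≤ 104 + 211t ≤ 6297 gives t ∈ [2, 29], which is 28 values.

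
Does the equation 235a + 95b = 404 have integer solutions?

gcd(235, 95) = 5  (235 = 2*95 + 45, 95 = 2*45 + 5, 45 = 9*5).
5 does not divide 404 (remainder 4), so no integer solutions.

no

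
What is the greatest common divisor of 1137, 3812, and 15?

1

gcd(3812, 1137) = 1  (3812 = 3*1137 + 401, 1137 = 2*401 + 335, 401 = 1*335 + 66, 335 = 5*66 + 5, 66 = 13*5 + 1, 5 = 5*1).
gcd(1, 15) = 1.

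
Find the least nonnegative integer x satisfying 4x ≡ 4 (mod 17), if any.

gcd(17, 4) = 1.
1 divides 4, so solutions exist.
By Bézout, 4·(-4) + 17·(1) = 1.
So 4·(-4) ≡ 1 (mod 17); multiply by 4: x ≡ -16 (mod 17).
Smallest nonnegative: x = -16 mod 17 = 1.

1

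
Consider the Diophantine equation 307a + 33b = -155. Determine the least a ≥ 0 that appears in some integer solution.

1

gcd(307, 33) = 1.
1 divides -155, so solutions exist.
By Bézout, 307×(10) + 33×(-93) = 1.
Scale by -155/1 = -155: (a₀, b₀) = (-1550, 14415).
General solution: a = -1550 + 33t, b = 14415 - 307t for integer t.
a ≥ 0: smallest is -1550 mod 33 = 1 (at t = 47), with b = -14.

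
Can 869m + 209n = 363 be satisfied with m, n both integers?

gcd(869, 209) = 11  (869 = 4×209 + 33, 209 = 6×33 + 11, 33 = 3×11).
11 divides 363, so integer solutions exist.

yes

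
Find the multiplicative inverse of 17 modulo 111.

gcd(111, 17):
  111 = 6·17 + 9
  17 = 1·9 + 8
  9 = 1·8 + 1
  8 = 8·1
so gcd(111, 17) = 1.
Back-substitute for Bézout coefficients:
  1 = 9 - 1·8
  ... = 17·(-13) + 111·(2)
So 17·-13 ≡ 1 (mod 111), and -13 mod 111 = 98.

98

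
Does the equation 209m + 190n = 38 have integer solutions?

gcd(209, 190) = 19  (209 = 1·190 + 19, 190 = 10·19).
19 divides 38, so integer solutions exist.

yes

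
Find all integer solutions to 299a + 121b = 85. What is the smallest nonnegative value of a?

gcd(299, 121) = 1  (299 = 2×121 + 57, 121 = 2×57 + 7, 57 = 8×7 + 1, 7 = 7×1).
1 divides 85, so solutions exist.
Back-substituting, 299×(17) + 121×(-42) = 1.
Scale by 85/1 = 85: (a₀, b₀) = (1445, -3570).
General solution: a = 1445 + 121t, b = -3570 - 299t for integer t.
a ≥ 0: smallest is 1445 mod 121 = 114 (at t = -11), with b = -281.

114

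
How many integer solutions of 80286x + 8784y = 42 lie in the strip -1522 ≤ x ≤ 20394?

15

gcd(80286, 8784) = 6.
By Bézout, 80286*(-707) + 8784*(6462) = 6.
Particular solution: (907, -8290).
General solution: x = 907 + 1464t, y = -8290 - 13381t for integer t.
-1522 ≤ 907 + 1464t ≤ 20394 gives t ∈ [-1, 13], which is 15 values.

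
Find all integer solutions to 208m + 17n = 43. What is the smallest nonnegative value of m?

15

gcd(208, 17):
  208 = 12·17 + 4
  17 = 4·4 + 1
  4 = 4·1
so gcd(208, 17) = 1.
1 divides 43, so solutions exist.
Back-substitute for Bézout coefficients:
  1 = 17 - 4·4
  ... = 208·(-4) + 17·(49)
Scale by 43/1 = 43: (m₀, n₀) = (-172, 2107).
General solution: m = -172 + 17t, n = 2107 - 208t for integer t.
m ≥ 0: smallest is -172 mod 17 = 15 (at t = 11), with n = -181.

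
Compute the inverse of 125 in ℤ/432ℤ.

gcd(432, 125):
  432 = 3*125 + 57
  125 = 2*57 + 11
  57 = 5*11 + 2
  11 = 5*2 + 1
  2 = 2*1
so gcd(432, 125) = 1.
Back-substitute for Bézout coefficients:
  1 = 11 - 5*2
  ... = 125*(197) + 432*(-57)
So 125*197 ≡ 1 (mod 432), and 197 mod 432 = 197.

197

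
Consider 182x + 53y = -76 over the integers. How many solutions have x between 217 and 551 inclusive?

gcd(182, 53) = 1.
By Bézout, 182×(-23) + 53×(79) = 1.
Particular solution: (52, -180).
General solution: x = 52 + 53t, y = -180 - 182t for integer t.
217 ≤ 52 + 53t ≤ 551 gives t ∈ [4, 9], which is 6 values.

6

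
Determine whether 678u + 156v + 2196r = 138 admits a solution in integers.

gcd(678, 156):
  678 = 4·156 + 54
  156 = 2·54 + 48
  54 = 1·48 + 6
  48 = 8·6
so gcd(678, 156) = 6.
gcd(6, 2196) = 6.
6 divides 138, so integer solutions exist.

yes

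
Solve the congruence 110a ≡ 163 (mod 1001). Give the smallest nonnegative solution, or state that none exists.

gcd(1001, 110) = 11  (1001 = 9·110 + 11, 110 = 10·11).
11 does not divide 163, so the congruence has no solution.

no solution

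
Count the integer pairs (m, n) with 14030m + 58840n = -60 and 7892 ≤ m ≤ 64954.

10

gcd(58840, 14030) = 10.
By Bézout, 14030*(411) + 58840*(-98) = 10.
Particular solution: (3418, -815).
General solution: m = 3418 + 5884t, n = -815 - 1403t for integer t.
7892 ≤ 3418 + 5884t ≤ 64954 gives t ∈ [1, 10], which is 10 values.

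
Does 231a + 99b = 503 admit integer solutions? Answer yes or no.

no

gcd(231, 99) = 33  (231 = 2·99 + 33, 99 = 3·33).
33 does not divide 503 (remainder 8), so no integer solutions.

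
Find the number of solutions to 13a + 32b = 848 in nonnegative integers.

gcd(32, 13):
  32 = 2·13 + 6
  13 = 2·6 + 1
  6 = 6·1
so gcd(32, 13) = 1.
Back-substitute for Bézout coefficients:
  1 = 13 - 2·6
  ... = 13·(5) + 32·(-2)
Scale by 848: one solution is (4240, -1696). Reduce a mod 32: (16, 20).
General: a = 16 + 32t, b = 20 - 13t.
a ≥ 0 ⇒ t ≥ 0; b ≥ 0 ⇒ t ≤ 1. So t ∈ [0, 1]: 2 solutions.

2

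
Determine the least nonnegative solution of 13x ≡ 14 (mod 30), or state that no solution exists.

8

gcd(30, 13) = 1.
1 divides 14, so solutions exist.
By Bézout, 13*(7) + 30*(-3) = 1.
So 13*(7) ≡ 1 (mod 30); multiply by 14: x ≡ 98 (mod 30).
Smallest nonnegative: x = 98 mod 30 = 8.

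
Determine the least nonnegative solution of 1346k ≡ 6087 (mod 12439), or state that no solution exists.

3544

gcd(12439, 1346) = 1.
1 divides 6087, so solutions exist.
By Bézout, 1346·(4057) + 12439·(-439) = 1.
So 1346·(4057) ≡ 1 (mod 12439); multiply by 6087: k ≡ 24694959 (mod 12439).
Smallest nonnegative: k = 24694959 mod 12439 = 3544.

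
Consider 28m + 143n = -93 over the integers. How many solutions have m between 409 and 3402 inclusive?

gcd(143, 28) = 1.
By Bézout, 28*(46) + 143*(-9) = 1.
Particular solution: (12, -3).
General solution: m = 12 + 143t, n = -3 - 28t for integer t.
409 ≤ 12 + 143t ≤ 3402 gives t ∈ [3, 23], which is 21 values.

21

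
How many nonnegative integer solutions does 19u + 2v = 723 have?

19

gcd(19, 2):
  19 = 9×2 + 1
  2 = 2×1
so gcd(19, 2) = 1.
Back-substitute for Bézout coefficients:
  1 = 19 - 9×2
  ... = 19×(1) + 2×(-9)
Scale by 723: one solution is (723, -6507). Reduce u mod 2: (1, 352).
General: u = 1 + 2t, v = 352 - 19t.
u ≥ 0 ⇒ t ≥ 0; v ≥ 0 ⇒ t ≤ 18. So t ∈ [0, 18]: 19 solutions.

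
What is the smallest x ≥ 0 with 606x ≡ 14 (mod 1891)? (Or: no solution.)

gcd(1891, 606):
  1891 = 3*606 + 73
  606 = 8*73 + 22
  73 = 3*22 + 7
  22 = 3*7 + 1
  7 = 7*1
so gcd(1891, 606) = 1.
1 divides 14, so solutions exist.
Back-substitute for Bézout coefficients:
  1 = 22 - 3*7
  ... = 606*(259) + 1891*(-83)
So 606*(259) ≡ 1 (mod 1891); multiply by 14: x ≡ 3626 (mod 1891).
Smallest nonnegative: x = 3626 mod 1891 = 1735.

1735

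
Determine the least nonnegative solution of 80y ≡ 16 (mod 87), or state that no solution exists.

35

gcd(87, 80) = 1  (87 = 1*80 + 7, 80 = 11*7 + 3, 7 = 2*3 + 1, 3 = 3*1).
1 divides 16, so solutions exist.
Back-substituting, 80*(-25) + 87*(23) = 1.
So 80*(-25) ≡ 1 (mod 87); multiply by 16: y ≡ -400 (mod 87).
Smallest nonnegative: y = -400 mod 87 = 35.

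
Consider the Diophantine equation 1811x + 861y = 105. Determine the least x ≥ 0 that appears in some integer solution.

gcd(1811, 861):
  1811 = 2·861 + 89
  861 = 9·89 + 60
  89 = 1·60 + 29
  60 = 2·29 + 2
  29 = 14·2 + 1
  2 = 2·1
so gcd(1811, 861) = 1.
1 divides 105, so solutions exist.
Back-substitute for Bézout coefficients:
  1 = 29 - 14·2
  ... = 1811·(416) + 861·(-875)
Scale by 105/1 = 105: (x₀, y₀) = (43680, -91875).
General solution: x = 43680 + 861t, y = -91875 - 1811t for integer t.
x ≥ 0: smallest is 43680 mod 861 = 630 (at t = -50), with y = -1325.

630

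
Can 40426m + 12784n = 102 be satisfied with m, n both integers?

gcd(40426, 12784) = 34  (40426 = 3×12784 + 2074, 12784 = 6×2074 + 340, 2074 = 6×340 + 34, 340 = 10×34).
34 divides 102, so integer solutions exist.

yes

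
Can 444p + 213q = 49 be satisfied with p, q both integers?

no

gcd(444, 213) = 3  (444 = 2·213 + 18, 213 = 11·18 + 15, 18 = 1·15 + 3, 15 = 5·3).
3 does not divide 49 (remainder 1), so no integer solutions.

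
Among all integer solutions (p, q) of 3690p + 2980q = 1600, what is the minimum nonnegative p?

gcd(3690, 2980) = 10  (3690 = 1×2980 + 710, 2980 = 4×710 + 140, 710 = 5×140 + 10, 140 = 14×10).
10 divides 1600, so solutions exist.
Back-substituting, 3690×(21) + 2980×(-26) = 10.
Scale by 1600/10 = 160: (p₀, q₀) = (3360, -4160).
General solution: p = 3360 + 298t, q = -4160 - 369t for integer t.
p ≥ 0: smallest is 3360 mod 298 = 82 (at t = -11), with q = -101.

82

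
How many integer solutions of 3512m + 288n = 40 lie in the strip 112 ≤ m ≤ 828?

gcd(3512, 288) = 8  (3512 = 12×288 + 56, 288 = 5×56 + 8, 56 = 7×8).
Back-substituting, 3512×(-5) + 288×(61) = 8.
Scale by 5: particular solution (-25, 305); reduce m mod 36: (11, -134).
General solution: m = 11 + 36t, n = -134 - 439t for integer t.
112 ≤ 11 + 36t ≤ 828 gives t ∈ [3, 22], which is 20 values.

20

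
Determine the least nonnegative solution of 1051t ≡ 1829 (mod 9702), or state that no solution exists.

611

gcd(9702, 1051):
  9702 = 9*1051 + 243
  1051 = 4*243 + 79
  243 = 3*79 + 6
  79 = 13*6 + 1
  6 = 6*1
so gcd(9702, 1051) = 1.
1 divides 1829, so solutions exist.
Back-substitute for Bézout coefficients:
  1 = 79 - 13*6
  ... = 1051*(1597) + 9702*(-173)
So 1051*(1597) ≡ 1 (mod 9702); multiply by 1829: t ≡ 2920913 (mod 9702).
Smallest nonnegative: t = 2920913 mod 9702 = 611.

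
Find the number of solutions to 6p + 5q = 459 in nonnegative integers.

15

gcd(6, 5):
  6 = 1×5 + 1
  5 = 5×1
so gcd(6, 5) = 1.
Back-substitute for Bézout coefficients:
  1 = 6 - 1×5
  ... = 6×(1) + 5×(-1)
Scale by 459: one solution is (459, -459). Reduce p mod 5: (4, 87).
General: p = 4 + 5t, q = 87 - 6t.
p ≥ 0 ⇒ t ≥ 0; q ≥ 0 ⇒ t ≤ 14. So t ∈ [0, 14]: 15 solutions.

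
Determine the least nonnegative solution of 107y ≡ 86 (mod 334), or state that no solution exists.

160

gcd(334, 107) = 1.
1 divides 86, so solutions exist.
By Bézout, 107·(-103) + 334·(33) = 1.
So 107·(-103) ≡ 1 (mod 334); multiply by 86: y ≡ -8858 (mod 334).
Smallest nonnegative: y = -8858 mod 334 = 160.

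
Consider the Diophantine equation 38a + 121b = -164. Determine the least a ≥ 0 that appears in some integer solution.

53

gcd(121, 38) = 1  (121 = 3·38 + 7, 38 = 5·7 + 3, 7 = 2·3 + 1, 3 = 3·1).
1 divides -164, so solutions exist.
Back-substituting, 38·(-35) + 121·(11) = 1.
Scale by -164/1 = -164: (a₀, b₀) = (5740, -1804).
General solution: a = 5740 + 121t, b = -1804 - 38t for integer t.
a ≥ 0: smallest is 5740 mod 121 = 53 (at t = -47), with b = -18.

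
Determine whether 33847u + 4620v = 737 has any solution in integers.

gcd(33847, 4620) = 11  (33847 = 7*4620 + 1507, 4620 = 3*1507 + 99, 1507 = 15*99 + 22, 99 = 4*22 + 11, 22 = 2*11).
11 divides 737, so integer solutions exist.

yes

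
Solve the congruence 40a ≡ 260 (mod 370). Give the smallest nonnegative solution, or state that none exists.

gcd(370, 40) = 10.
10 divides 260, so solutions exist.
By Bézout, 40·(-9) + 370·(1) = 10.
So 40·(-9) ≡ 10 (mod 370); multiply by 26: a ≡ -234 (mod 37).
Smallest nonnegative: a = -234 mod 37 = 25.

25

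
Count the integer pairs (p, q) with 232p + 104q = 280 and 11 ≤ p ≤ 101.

gcd(232, 104) = 8  (232 = 2×104 + 24, 104 = 4×24 + 8, 24 = 3×8).
Back-substituting, 232×(-4) + 104×(9) = 8.
Scale by 35: particular solution (-140, 315); reduce p mod 13: (3, -4).
General solution: p = 3 + 13t, q = -4 - 29t for integer t.
11 ≤ 3 + 13t ≤ 101 gives t ∈ [1, 7], which is 7 values.

7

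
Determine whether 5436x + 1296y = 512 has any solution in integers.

no

gcd(5436, 1296):
  5436 = 4·1296 + 252
  1296 = 5·252 + 36
  252 = 7·36
so gcd(5436, 1296) = 36.
36 does not divide 512 (remainder 8), so no integer solutions.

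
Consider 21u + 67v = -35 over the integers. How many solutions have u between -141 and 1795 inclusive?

29

gcd(67, 21) = 1  (67 = 3×21 + 4, 21 = 5×4 + 1, 4 = 4×1).
Back-substituting, 21×(16) + 67×(-5) = 1.
Scale by -35: particular solution (-560, 175); reduce u mod 67: (43, -14).
General solution: u = 43 + 67t, v = -14 - 21t for integer t.
-141 ≤ 43 + 67t ≤ 1795 gives t ∈ [-2, 26], which is 29 values.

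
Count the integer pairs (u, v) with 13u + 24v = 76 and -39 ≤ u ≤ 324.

gcd(24, 13):
  24 = 1*13 + 11
  13 = 1*11 + 2
  11 = 5*2 + 1
  2 = 2*1
so gcd(24, 13) = 1.
Back-substitute for Bézout coefficients:
  1 = 11 - 5*2
  ... = 13*(-11) + 24*(6)
Scale by 76: particular solution (-836, 456); reduce u mod 24: (4, 1).
General solution: u = 4 + 24t, v = 1 - 13t for integer t.
-39 ≤ 4 + 24t ≤ 324 gives t ∈ [-1, 13], which is 15 values.

15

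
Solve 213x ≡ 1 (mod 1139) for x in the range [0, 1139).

631

gcd(1139, 213) = 1  (1139 = 5×213 + 74, 213 = 2×74 + 65, 74 = 1×65 + 9, 65 = 7×9 + 2, 9 = 4×2 + 1, 2 = 2×1).
Back-substituting, 213×(-508) + 1139×(95) = 1.
So 213×-508 ≡ 1 (mod 1139), and -508 mod 1139 = 631.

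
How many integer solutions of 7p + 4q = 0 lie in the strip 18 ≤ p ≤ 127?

27

gcd(7, 4):
  7 = 1·4 + 3
  4 = 1·3 + 1
  3 = 3·1
so gcd(7, 4) = 1.
Back-substitute for Bézout coefficients:
  1 = 4 - 1·3
  ... = 7·(-1) + 4·(2)
Scale by 0: particular solution (0, 0); reduce p mod 4: (0, 0).
General solution: p = 0 + 4t, q = 0 - 7t for integer t.
18 ≤ 0 + 4t ≤ 127 gives t ∈ [5, 31], which is 27 values.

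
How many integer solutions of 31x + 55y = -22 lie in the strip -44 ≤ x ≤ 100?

gcd(55, 31) = 1.
By Bézout, 31*(16) + 55*(-9) = 1.
Particular solution: (33, -19).
General solution: x = 33 + 55t, y = -19 - 31t for integer t.
-44 ≤ 33 + 55t ≤ 100 gives t ∈ [-1, 1], which is 3 values.

3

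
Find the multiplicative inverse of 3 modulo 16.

gcd(16, 3) = 1.
By Bézout, 3·(-5) + 16·(1) = 1.
So 3·-5 ≡ 1 (mod 16), and -5 mod 16 = 11.

11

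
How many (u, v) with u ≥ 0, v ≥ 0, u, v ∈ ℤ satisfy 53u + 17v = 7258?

gcd(53, 17):
  53 = 3×17 + 2
  17 = 8×2 + 1
  2 = 2×1
so gcd(53, 17) = 1.
Back-substitute for Bézout coefficients:
  1 = 17 - 8×2
  ... = 53×(-8) + 17×(25)
Scale by 7258: one solution is (-58064, 181450). Reduce u mod 17: (8, 402).
General: u = 8 + 17t, v = 402 - 53t.
u ≥ 0 ⇒ t ≥ 0; v ≥ 0 ⇒ t ≤ 7. So t ∈ [0, 7]: 8 solutions.

8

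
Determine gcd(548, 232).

4

gcd(548, 232):
  548 = 2·232 + 84
  232 = 2·84 + 64
  84 = 1·64 + 20
  64 = 3·20 + 4
  20 = 5·4
so gcd(548, 232) = 4.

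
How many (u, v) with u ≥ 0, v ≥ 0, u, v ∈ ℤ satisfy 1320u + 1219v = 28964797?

18

gcd(1320, 1219) = 1.
By Bézout, 1320*(-350) + 1219*(379) = 1.
One solution: (460, 23263).
General: u = 460 + 1219t, v = 23263 - 1320t.
u ≥ 0 ⇒ t ≥ 0; v ≥ 0 ⇒ t ≤ 17. So t ∈ [0, 17]: 18 solutions.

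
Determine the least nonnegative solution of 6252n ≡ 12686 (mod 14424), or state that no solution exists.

gcd(14424, 6252) = 12.
12 does not divide 12686, so the congruence has no solution.

no solution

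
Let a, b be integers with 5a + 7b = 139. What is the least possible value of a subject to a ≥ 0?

gcd(7, 5):
  7 = 1×5 + 2
  5 = 2×2 + 1
  2 = 2×1
so gcd(7, 5) = 1.
1 divides 139, so solutions exist.
Back-substitute for Bézout coefficients:
  1 = 5 - 2×2
  ... = 5×(3) + 7×(-2)
Scale by 139/1 = 139: (a₀, b₀) = (417, -278).
General solution: a = 417 + 7t, b = -278 - 5t for integer t.
a ≥ 0: smallest is 417 mod 7 = 4 (at t = -59), with b = 17.

4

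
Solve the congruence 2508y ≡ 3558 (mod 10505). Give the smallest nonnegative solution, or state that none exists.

gcd(10505, 2508) = 11  (10505 = 4*2508 + 473, 2508 = 5*473 + 143, 473 = 3*143 + 44, 143 = 3*44 + 11, 44 = 4*11).
11 does not divide 3558, so the congruence has no solution.

no solution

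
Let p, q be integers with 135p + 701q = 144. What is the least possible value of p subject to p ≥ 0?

188

gcd(701, 135) = 1  (701 = 5*135 + 26, 135 = 5*26 + 5, 26 = 5*5 + 1, 5 = 5*1).
1 divides 144, so solutions exist.
Back-substituting, 135*(-135) + 701*(26) = 1.
Scale by 144/1 = 144: (p₀, q₀) = (-19440, 3744).
General solution: p = -19440 + 701t, q = 3744 - 135t for integer t.
p ≥ 0: smallest is -19440 mod 701 = 188 (at t = 28), with q = -36.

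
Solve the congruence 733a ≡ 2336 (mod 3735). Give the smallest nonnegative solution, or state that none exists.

gcd(3735, 733) = 1.
1 divides 2336, so solutions exist.
By Bézout, 733·(907) + 3735·(-178) = 1.
So 733·(907) ≡ 1 (mod 3735); multiply by 2336: a ≡ 2118752 (mod 3735).
Smallest nonnegative: a = 2118752 mod 3735 = 1007.

1007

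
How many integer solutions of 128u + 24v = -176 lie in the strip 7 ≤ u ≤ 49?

14

gcd(128, 24) = 8.
By Bézout, 128·(1) + 24·(-5) = 8.
Particular solution: (2, -18).
General solution: u = 2 + 3t, v = -18 - 16t for integer t.
7 ≤ 2 + 3t ≤ 49 gives t ∈ [2, 15], which is 14 values.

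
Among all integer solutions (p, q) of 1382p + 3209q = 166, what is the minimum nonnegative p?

93

gcd(3209, 1382) = 1.
1 divides 166, so solutions exist.
By Bézout, 1382×(-1024) + 3209×(441) = 1.
Scale by 166/1 = 166: (p₀, q₀) = (-169984, 73206).
General solution: p = -169984 + 3209t, q = 73206 - 1382t for integer t.
p ≥ 0: smallest is -169984 mod 3209 = 93 (at t = 53), with q = -40.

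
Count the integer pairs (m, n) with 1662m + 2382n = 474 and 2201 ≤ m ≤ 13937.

gcd(2382, 1662) = 6.
By Bézout, 1662·(43) + 2382·(-30) = 6.
Particular solution: (221, -154).
General solution: m = 221 + 397t, n = -154 - 277t for integer t.
2201 ≤ 221 + 397t ≤ 13937 gives t ∈ [5, 34], which is 30 values.

30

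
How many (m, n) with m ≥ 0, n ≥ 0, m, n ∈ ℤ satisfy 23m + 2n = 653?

14

gcd(23, 2) = 1.
By Bézout, 23*(1) + 2*(-11) = 1.
One solution: (1, 315).
General: m = 1 + 2t, n = 315 - 23t.
m ≥ 0 ⇒ t ≥ 0; n ≥ 0 ⇒ t ≤ 13. So t ∈ [0, 13]: 14 solutions.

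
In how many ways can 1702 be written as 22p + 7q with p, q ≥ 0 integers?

11

gcd(22, 7) = 1  (22 = 3×7 + 1, 7 = 7×1).
Back-substituting, 22×(1) + 7×(-3) = 1.
Scale by 1702: one solution is (1702, -5106). Reduce p mod 7: (1, 240).
General: p = 1 + 7t, q = 240 - 22t.
p ≥ 0 ⇒ t ≥ 0; q ≥ 0 ⇒ t ≤ 10. So t ∈ [0, 10]: 11 solutions.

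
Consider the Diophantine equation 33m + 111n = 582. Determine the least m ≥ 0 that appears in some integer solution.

gcd(111, 33):
  111 = 3*33 + 12
  33 = 2*12 + 9
  12 = 1*9 + 3
  9 = 3*3
so gcd(111, 33) = 3.
3 divides 582, so solutions exist.
Back-substitute for Bézout coefficients:
  3 = 12 - 1*9
  ... = 33*(-10) + 111*(3)
Scale by 582/3 = 194: (m₀, n₀) = (-1940, 582).
General solution: m = -1940 + 37t, n = 582 - 11t for integer t.
m ≥ 0: smallest is -1940 mod 37 = 21 (at t = 53), with n = -1.

21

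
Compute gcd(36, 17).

1

gcd(36, 17):
  36 = 2·17 + 2
  17 = 8·2 + 1
  2 = 2·1
so gcd(36, 17) = 1.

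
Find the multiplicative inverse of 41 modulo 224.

gcd(224, 41):
  224 = 5·41 + 19
  41 = 2·19 + 3
  19 = 6·3 + 1
  3 = 3·1
so gcd(224, 41) = 1.
Back-substitute for Bézout coefficients:
  1 = 19 - 6·3
  ... = 41·(-71) + 224·(13)
So 41·-71 ≡ 1 (mod 224), and -71 mod 224 = 153.

153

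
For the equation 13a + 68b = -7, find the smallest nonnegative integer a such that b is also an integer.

57

gcd(68, 13):
  68 = 5*13 + 3
  13 = 4*3 + 1
  3 = 3*1
so gcd(68, 13) = 1.
1 divides -7, so solutions exist.
Back-substitute for Bézout coefficients:
  1 = 13 - 4*3
  ... = 13*(21) + 68*(-4)
Scale by -7/1 = -7: (a₀, b₀) = (-147, 28).
General solution: a = -147 + 68t, b = 28 - 13t for integer t.
a ≥ 0: smallest is -147 mod 68 = 57 (at t = 3), with b = -11.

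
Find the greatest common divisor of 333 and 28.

1

gcd(333, 28) = 1  (333 = 11×28 + 25, 28 = 1×25 + 3, 25 = 8×3 + 1, 3 = 3×1).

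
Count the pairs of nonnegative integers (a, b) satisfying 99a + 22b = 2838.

15

gcd(99, 22) = 11.
By Bézout, 99*(1) + 22*(-4) = 11.
One solution: (0, 129).
General: a = 0 + 2t, b = 129 - 9t.
a ≥ 0 ⇒ t ≥ 0; b ≥ 0 ⇒ t ≤ 14. So t ∈ [0, 14]: 15 solutions.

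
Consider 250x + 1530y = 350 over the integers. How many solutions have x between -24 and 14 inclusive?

0

gcd(1530, 250) = 10  (1530 = 6×250 + 30, 250 = 8×30 + 10, 30 = 3×10).
Back-substituting, 250×(49) + 1530×(-8) = 10.
Scale by 35: particular solution (1715, -280); reduce x mod 153: (32, -5).
General solution: x = 32 + 153t, y = -5 - 25t for integer t.
-24 ≤ 32 + 153t ≤ 14 gives t ∈ [0, -1], which is 0 values.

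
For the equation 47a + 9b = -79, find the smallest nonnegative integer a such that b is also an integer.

gcd(47, 9):
  47 = 5×9 + 2
  9 = 4×2 + 1
  2 = 2×1
so gcd(47, 9) = 1.
1 divides -79, so solutions exist.
Back-substitute for Bézout coefficients:
  1 = 9 - 4×2
  ... = 47×(-4) + 9×(21)
Scale by -79/1 = -79: (a₀, b₀) = (316, -1659).
General solution: a = 316 + 9t, b = -1659 - 47t for integer t.
a ≥ 0: smallest is 316 mod 9 = 1 (at t = -35), with b = -14.

1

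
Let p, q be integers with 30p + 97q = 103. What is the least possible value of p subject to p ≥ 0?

39

gcd(97, 30) = 1.
1 divides 103, so solutions exist.
By Bézout, 30·(-42) + 97·(13) = 1.
Scale by 103/1 = 103: (p₀, q₀) = (-4326, 1339).
General solution: p = -4326 + 97t, q = 1339 - 30t for integer t.
p ≥ 0: smallest is -4326 mod 97 = 39 (at t = 45), with q = -11.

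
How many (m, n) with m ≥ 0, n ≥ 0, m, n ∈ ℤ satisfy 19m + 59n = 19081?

gcd(59, 19) = 1  (59 = 3*19 + 2, 19 = 9*2 + 1, 2 = 2*1).
Back-substituting, 19*(28) + 59*(-9) = 1.
Scale by 19081: one solution is (534268, -171729). Reduce m mod 59: (23, 316).
General: m = 23 + 59t, n = 316 - 19t.
m ≥ 0 ⇒ t ≥ 0; n ≥ 0 ⇒ t ≤ 16. So t ∈ [0, 16]: 17 solutions.

17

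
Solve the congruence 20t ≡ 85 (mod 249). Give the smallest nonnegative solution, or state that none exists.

gcd(249, 20) = 1.
1 divides 85, so solutions exist.
By Bézout, 20×(-112) + 249×(9) = 1.
So 20×(-112) ≡ 1 (mod 249); multiply by 85: t ≡ -9520 (mod 249).
Smallest nonnegative: t = -9520 mod 249 = 191.

191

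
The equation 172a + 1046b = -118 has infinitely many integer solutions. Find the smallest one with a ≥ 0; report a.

200

gcd(1046, 172) = 2  (1046 = 6·172 + 14, 172 = 12·14 + 4, 14 = 3·4 + 2, 4 = 2·2).
2 divides -118, so solutions exist.
Back-substituting, 172·(-225) + 1046·(37) = 2.
Scale by -118/2 = -59: (a₀, b₀) = (13275, -2183).
General solution: a = 13275 + 523t, b = -2183 - 86t for integer t.
a ≥ 0: smallest is 13275 mod 523 = 200 (at t = -25), with b = -33.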